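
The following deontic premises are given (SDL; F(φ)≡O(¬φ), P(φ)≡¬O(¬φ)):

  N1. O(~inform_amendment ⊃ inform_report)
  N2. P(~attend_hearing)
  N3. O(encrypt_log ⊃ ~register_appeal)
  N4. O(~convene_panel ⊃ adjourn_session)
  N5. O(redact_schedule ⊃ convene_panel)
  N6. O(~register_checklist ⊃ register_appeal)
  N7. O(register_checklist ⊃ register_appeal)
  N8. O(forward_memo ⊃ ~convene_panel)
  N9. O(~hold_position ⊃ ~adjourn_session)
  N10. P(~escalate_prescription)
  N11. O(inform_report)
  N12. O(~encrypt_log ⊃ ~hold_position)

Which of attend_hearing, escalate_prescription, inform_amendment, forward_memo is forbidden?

By case analysis on register_checklist: premise 7 gives O(register_checklist ⊃ register_appeal) and premise 6 gives O(~register_checklist ⊃ register_appeal), so O(register_appeal) either way.
Premise 3, O(encrypt_log ⊃ ~register_appeal), contraposes to O(register_appeal ⊃ ~encrypt_log); with O(register_appeal) we get O(~encrypt_log).
Applying K to premise 12 (O(~encrypt_log ⊃ ~hold_position)) and O(~encrypt_log) yields O(~hold_position).
Premise 9 is O(~hold_position ⊃ ~adjourn_session); since O(~hold_position), deontic closure gives O(~adjourn_session).
Premise 4, O(~convene_panel ⊃ adjourn_session), contraposes to O(~adjourn_session ⊃ convene_panel); with O(~adjourn_session) we get O(convene_panel).
Premise 8 is O(forward_memo ⊃ ~convene_panel); contrapositively O(convene_panel ⊃ ~forward_memo). Since O(convene_panel) holds, K gives O(~forward_memo).
So O(~forward_memo) holds, i.e. forward_memo is forbidden. None of the other listed options is forbidden under the premises.

forward_memo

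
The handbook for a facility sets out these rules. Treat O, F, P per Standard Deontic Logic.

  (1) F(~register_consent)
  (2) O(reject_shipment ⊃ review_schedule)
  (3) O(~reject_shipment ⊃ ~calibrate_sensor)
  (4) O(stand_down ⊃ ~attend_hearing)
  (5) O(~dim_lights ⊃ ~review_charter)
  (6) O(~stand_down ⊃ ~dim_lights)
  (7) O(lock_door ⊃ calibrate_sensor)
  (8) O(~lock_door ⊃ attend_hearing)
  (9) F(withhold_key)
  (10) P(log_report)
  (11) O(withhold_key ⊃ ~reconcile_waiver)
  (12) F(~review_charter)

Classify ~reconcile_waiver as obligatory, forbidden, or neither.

Neither

Premise 11 is O(withhold_key ⊃ ~reconcile_waiver), but O(withhold_key) is not derivable from the premises, so it does not yield O(~reconcile_waiver).
No premise or chain of K-axiom applications forces O(~reconcile_waiver), and none forces O(reconcile_waiver). So ~reconcile_waiver is neither obligatory nor forbidden under these norms.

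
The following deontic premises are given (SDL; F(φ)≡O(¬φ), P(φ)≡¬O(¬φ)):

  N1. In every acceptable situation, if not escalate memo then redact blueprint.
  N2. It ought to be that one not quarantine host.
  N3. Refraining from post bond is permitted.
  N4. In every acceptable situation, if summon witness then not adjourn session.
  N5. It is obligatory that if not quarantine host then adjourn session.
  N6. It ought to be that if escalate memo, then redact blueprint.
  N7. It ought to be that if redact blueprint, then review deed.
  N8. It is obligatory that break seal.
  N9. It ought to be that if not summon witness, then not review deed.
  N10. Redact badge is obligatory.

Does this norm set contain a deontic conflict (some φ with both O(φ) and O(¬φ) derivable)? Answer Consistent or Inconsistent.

By case analysis on ¬escalate_memo: premise 1 gives O(¬escalate_memo → redact_blueprint) and premise 6 gives O(escalate_memo → redact_blueprint), so O(redact_blueprint) either way.
With premise 7, O(redact_blueprint → review_deed), the K-axiom yields O(review_deed).
Premise 9 is O(¬summon_witness → ¬review_deed); contrapositively O(review_deed → summon_witness). Since O(review_deed) holds, K gives O(summon_witness).
With premise 4, O(summon_witness → ¬adjourn_session), the K-axiom yields O(¬adjourn_session).
The contrapositive of premise 5 (O(¬quarantine_host → adjourn_session)) is O(¬adjourn_session → quarantine_host), and O(¬adjourn_session) is already established, so O(quarantine_host).
However, premise 2 gives O(¬quarantine_host).
We now have both O(quarantine_host) and O(¬quarantine_host) — quarantine_host is simultaneously obligatory and forbidden, violating the D-axiom.

Inconsistent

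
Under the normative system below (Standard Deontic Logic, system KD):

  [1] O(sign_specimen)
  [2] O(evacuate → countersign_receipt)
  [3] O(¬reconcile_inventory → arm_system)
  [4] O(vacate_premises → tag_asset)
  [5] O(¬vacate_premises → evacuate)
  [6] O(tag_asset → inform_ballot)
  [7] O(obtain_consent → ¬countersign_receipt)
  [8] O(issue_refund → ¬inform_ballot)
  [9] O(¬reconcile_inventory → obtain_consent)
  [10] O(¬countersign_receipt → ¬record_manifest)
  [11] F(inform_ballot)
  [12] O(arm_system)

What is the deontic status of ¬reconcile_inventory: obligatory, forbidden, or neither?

Premise 11, F(inform_ballot), is equivalent to O(¬inform_ballot).
Premise 6 is O(tag_asset → inform_ballot); contrapositively O(¬inform_ballot → ¬tag_asset). Since O(¬inform_ballot) holds, K gives O(¬tag_asset).
Premise 4, O(vacate_premises → tag_asset), contraposes to O(¬tag_asset → ¬vacate_premises); with O(¬tag_asset) we get O(¬vacate_premises).
From O(¬vacate_premises) and premise 5, O(¬vacate_premises → evacuate), we obtain O(evacuate).
With premise 2, O(evacuate → countersign_receipt), the K-axiom yields O(countersign_receipt).
Premise 7 is O(obtain_consent → ¬countersign_receipt); contrapositively O(countersign_receipt → ¬obtain_consent). Since O(countersign_receipt) holds, K gives O(¬obtain_consent).
The contrapositive of premise 9 (O(¬reconcile_inventory → obtain_consent)) is O(¬obtain_consent → reconcile_inventory), and O(¬obtain_consent) is already established, so O(reconcile_inventory).
Premises 1, 3, 8, 10, 12 do not contribute to this derivation.
Thus O(reconcile_inventory), which is F(¬reconcile_inventory): ¬reconcile_inventory is forbidden.

Forbidden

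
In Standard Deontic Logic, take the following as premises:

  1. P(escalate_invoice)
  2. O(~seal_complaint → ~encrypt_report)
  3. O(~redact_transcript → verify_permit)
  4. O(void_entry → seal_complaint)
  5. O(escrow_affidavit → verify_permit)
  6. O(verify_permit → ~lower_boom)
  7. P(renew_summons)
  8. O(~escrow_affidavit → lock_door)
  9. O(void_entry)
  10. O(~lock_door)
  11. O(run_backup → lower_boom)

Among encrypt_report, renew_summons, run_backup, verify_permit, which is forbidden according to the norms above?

run_backup

Premise 10 gives O(~lock_door).
The contrapositive of premise 8 (O(~escrow_affidavit → lock_door)) is O(~lock_door → escrow_affidavit), and O(~lock_door) is already established, so O(escrow_affidavit).
From O(escrow_affidavit) and premise 5, O(escrow_affidavit → verify_permit), we obtain O(verify_permit).
Premise 6 is O(verify_permit → ~lower_boom); since O(verify_permit), deontic closure gives O(~lower_boom).
The contrapositive of premise 11 (O(run_backup → lower_boom)) is O(~lower_boom → ~run_backup), and O(~lower_boom) is already established, so O(~run_backup).
So O(~run_backup) holds, i.e. run_backup is forbidden. None of the other listed options is forbidden under the premises.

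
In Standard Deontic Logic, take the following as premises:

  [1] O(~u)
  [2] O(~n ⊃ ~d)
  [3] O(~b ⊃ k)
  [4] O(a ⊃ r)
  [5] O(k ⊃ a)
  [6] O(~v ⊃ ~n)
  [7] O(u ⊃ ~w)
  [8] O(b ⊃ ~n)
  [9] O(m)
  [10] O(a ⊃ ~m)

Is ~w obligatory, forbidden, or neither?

Neither

Premise 7 is O(u ⊃ ~w), but O(u) is not derivable from the premises, so it does not yield O(~w).
No premise or chain of K-axiom applications forces O(~w), and none forces O(w). So ~w is neither obligatory nor forbidden under these norms.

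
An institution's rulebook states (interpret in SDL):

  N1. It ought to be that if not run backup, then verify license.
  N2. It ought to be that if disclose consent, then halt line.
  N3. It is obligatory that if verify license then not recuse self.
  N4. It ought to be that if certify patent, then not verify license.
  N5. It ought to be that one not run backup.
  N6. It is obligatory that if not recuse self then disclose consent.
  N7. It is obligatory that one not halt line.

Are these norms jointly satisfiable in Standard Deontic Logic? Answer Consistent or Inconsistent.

Inconsistent

Premise 7 gives O(¬halt_line).
The contrapositive of premise 2 (O(disclose_consent → halt_line)) is O(¬halt_line → ¬disclose_consent), and O(¬halt_line) is already established, so O(¬disclose_consent).
Premise 6, O(¬recuse_self → disclose_consent), contraposes to O(¬disclose_consent → recuse_self); with O(¬disclose_consent) we get O(recuse_self).
Premise 3 is O(verify_license → ¬recuse_self); contrapositively O(recuse_self → ¬verify_license). Since O(recuse_self) holds, K gives O(¬verify_license).
The contrapositive of premise 1 (O(¬run_backup → verify_license)) is O(¬verify_license → run_backup), and O(¬verify_license) is already established, so O(run_backup).
But premise 5 directly asserts O(¬run_backup).
We now have both O(run_backup) and O(¬run_backup) — run_backup is simultaneously obligatory and forbidden, violating the D-axiom.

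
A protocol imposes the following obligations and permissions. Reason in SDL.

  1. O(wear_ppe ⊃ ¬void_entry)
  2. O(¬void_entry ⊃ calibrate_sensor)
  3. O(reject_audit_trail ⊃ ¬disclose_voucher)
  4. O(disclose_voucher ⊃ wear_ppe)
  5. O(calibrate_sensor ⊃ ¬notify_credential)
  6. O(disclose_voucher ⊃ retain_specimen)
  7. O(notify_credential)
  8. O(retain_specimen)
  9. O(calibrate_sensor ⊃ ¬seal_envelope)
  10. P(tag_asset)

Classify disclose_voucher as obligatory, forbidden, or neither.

Forbidden

From premise 7 we have O(notify_credential).
The contrapositive of premise 5 (O(calibrate_sensor ⊃ ¬notify_credential)) is O(notify_credential ⊃ ¬calibrate_sensor), and O(notify_credential) is already established, so O(¬calibrate_sensor).
The contrapositive of premise 2 (O(¬void_entry ⊃ calibrate_sensor)) is O(¬calibrate_sensor ⊃ void_entry), and O(¬calibrate_sensor) is already established, so O(void_entry).
Premise 1 is O(wear_ppe ⊃ ¬void_entry); contrapositively O(void_entry ⊃ ¬wear_ppe). Since O(void_entry) holds, K gives O(¬wear_ppe).
The contrapositive of premise 4 (O(disclose_voucher ⊃ wear_ppe)) is O(¬wear_ppe ⊃ ¬disclose_voucher), and O(¬wear_ppe) is already established, so O(¬disclose_voucher).
Premises 3, 6, 8, 9, 10 do not contribute to this derivation.
Thus O(¬disclose_voucher), which is F(disclose_voucher): disclose_voucher is forbidden.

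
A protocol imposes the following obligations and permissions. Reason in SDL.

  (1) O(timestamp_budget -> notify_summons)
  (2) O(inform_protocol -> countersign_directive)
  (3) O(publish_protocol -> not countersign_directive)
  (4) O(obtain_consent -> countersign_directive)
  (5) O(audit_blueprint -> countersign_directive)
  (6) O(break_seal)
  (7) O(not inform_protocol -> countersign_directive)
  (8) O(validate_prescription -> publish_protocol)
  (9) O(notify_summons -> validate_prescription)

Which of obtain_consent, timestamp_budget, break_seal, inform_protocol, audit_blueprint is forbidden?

Premises 2 and 7 cover both cases: O(inform_protocol -> countersign_directive) and O(not inform_protocol -> countersign_directive). Since inform_protocol ∨ not inform_protocol is a tautology, O(countersign_directive) follows.
Premise 3 is O(publish_protocol -> not countersign_directive); contrapositively O(countersign_directive -> not publish_protocol). Since O(countersign_directive) holds, K gives O(not publish_protocol).
The contrapositive of premise 8 (O(validate_prescription -> publish_protocol)) is O(not publish_protocol -> not validate_prescription), and O(not publish_protocol) is already established, so O(not validate_prescription).
Premise 9 is O(notify_summons -> validate_prescription); contrapositively O(not validate_prescription -> not notify_summons). Since O(not validate_prescription) holds, K gives O(not notify_summons).
The contrapositive of premise 1 (O(timestamp_budget -> notify_summons)) is O(not notify_summons -> not timestamp_budget), and O(not notify_summons) is already established, so O(not timestamp_budget).
So O(not timestamp_budget) holds, i.e. timestamp_budget is forbidden. None of the other listed options is forbidden under the premises.

timestamp_budget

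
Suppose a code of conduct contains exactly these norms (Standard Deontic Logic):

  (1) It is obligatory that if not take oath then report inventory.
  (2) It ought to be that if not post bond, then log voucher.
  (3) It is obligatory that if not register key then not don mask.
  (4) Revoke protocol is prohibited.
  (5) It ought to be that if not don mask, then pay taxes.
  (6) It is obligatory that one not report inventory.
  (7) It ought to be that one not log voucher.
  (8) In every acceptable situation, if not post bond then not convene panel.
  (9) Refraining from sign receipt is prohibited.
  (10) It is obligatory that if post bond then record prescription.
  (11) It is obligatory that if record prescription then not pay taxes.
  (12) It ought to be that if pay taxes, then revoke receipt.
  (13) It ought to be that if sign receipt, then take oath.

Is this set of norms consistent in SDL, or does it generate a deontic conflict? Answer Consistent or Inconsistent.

Consistent

Premise 1 is O(¬take_oath → report_inventory), but O(¬take_oath) is not derivable from the premises, so it does not yield O(report_inventory).
So O(report_inventory) is not derivable, and the apparent clash with O(¬report_inventory) does not arise.
A world satisfying every obligation exists (e.g. convene_panel=false, don_mask=true, log_voucher=false, pay_taxes=false, post_bond=true, record_prescription=true, register_key=true, report_inventory=false, revoke_protocol=false, revoke_receipt=false, sign_receipt=true, take_oath=true); no atom is both obligatory and forbidden, so the set is consistent.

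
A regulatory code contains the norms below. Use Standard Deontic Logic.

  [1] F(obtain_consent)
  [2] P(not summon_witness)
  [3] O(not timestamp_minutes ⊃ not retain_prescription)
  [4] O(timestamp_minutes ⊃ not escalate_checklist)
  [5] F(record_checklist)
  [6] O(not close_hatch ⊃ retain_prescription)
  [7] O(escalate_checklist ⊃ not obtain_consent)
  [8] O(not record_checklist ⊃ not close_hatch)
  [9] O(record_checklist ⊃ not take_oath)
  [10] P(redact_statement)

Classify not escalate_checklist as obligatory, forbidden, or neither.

Premise 5, F(record_checklist), is equivalent to O(not record_checklist).
Premise 8 is O(not record_checklist ⊃ not close_hatch); since O(not record_checklist), deontic closure gives O(not close_hatch).
From O(not close_hatch) and premise 6, O(not close_hatch ⊃ retain_prescription), we obtain O(retain_prescription).
Premise 3 is O(not timestamp_minutes ⊃ not retain_prescription); contrapositively O(retain_prescription ⊃ timestamp_minutes). Since O(retain_prescription) holds, K gives O(timestamp_minutes).
Applying K to premise 4 (O(timestamp_minutes ⊃ not escalate_checklist)) and O(timestamp_minutes) yields O(not escalate_checklist).
Premises 1, 2, 7, 9, 10 do not contribute to this derivation.
Hence not escalate_checklist is obligatory.

Obligatory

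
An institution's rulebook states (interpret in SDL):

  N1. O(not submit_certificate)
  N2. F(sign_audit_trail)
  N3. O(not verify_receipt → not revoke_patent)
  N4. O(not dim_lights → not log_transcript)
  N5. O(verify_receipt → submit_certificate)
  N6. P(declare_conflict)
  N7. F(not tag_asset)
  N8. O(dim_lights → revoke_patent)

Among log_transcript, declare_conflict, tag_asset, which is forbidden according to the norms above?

log_transcript

From premise 1 we have O(not submit_certificate).
Premise 5 is O(verify_receipt → submit_certificate); contrapositively O(not submit_certificate → not verify_receipt). Since O(not submit_certificate) holds, K gives O(not verify_receipt).
With premise 3, O(not verify_receipt → not revoke_patent), the K-axiom yields O(not revoke_patent).
The contrapositive of premise 8 (O(dim_lights → revoke_patent)) is O(not revoke_patent → not dim_lights), and O(not revoke_patent) is already established, so O(not dim_lights).
Applying K to premise 4 (O(not dim_lights → not log_transcript)) and O(not dim_lights) yields O(not log_transcript).
So O(not log_transcript) holds, i.e. log_transcript is forbidden. None of the other listed options is forbidden under the premises.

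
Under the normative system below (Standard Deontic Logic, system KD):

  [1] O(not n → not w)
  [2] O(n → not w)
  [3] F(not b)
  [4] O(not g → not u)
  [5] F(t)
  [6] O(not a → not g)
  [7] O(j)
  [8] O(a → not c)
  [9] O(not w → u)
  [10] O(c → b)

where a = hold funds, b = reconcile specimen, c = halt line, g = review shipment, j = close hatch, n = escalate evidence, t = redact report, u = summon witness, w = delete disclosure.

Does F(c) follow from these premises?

Yes

Premises 1 and 2 are O(not n → not w) and O(n → not w); every ideal world satisfies not n or n, so in either case not w holds — hence O(not w).
Applying K to premise 9 (O(not w → u)) and O(not w) yields O(u).
Premise 4 is O(not g → not u); contrapositively O(u → g). Since O(u) holds, K gives O(g).
Premise 6 is O(not a → not g); contrapositively O(g → a). Since O(g) holds, K gives O(a).
Premise 8 is O(a → not c); since O(a), deontic closure gives O(not c).
Premises 3, 5, 7, 10 do not contribute to this derivation.
So O(not c) holds, i.e. F(c). The claim follows.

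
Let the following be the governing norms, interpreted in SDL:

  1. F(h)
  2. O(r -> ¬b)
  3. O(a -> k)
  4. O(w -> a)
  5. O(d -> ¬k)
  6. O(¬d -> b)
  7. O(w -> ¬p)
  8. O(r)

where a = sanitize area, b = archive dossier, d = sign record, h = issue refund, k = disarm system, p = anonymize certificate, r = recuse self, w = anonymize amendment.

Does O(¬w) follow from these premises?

Yes

From premise 8 we have O(r).
Premise 2 is O(r -> ¬b); since O(r), deontic closure gives O(¬b).
Premise 6, O(¬d -> b), contraposes to O(¬b -> d); with O(¬b) we get O(d).
From O(d) and premise 5, O(d -> ¬k), we obtain O(¬k).
Premise 3 is O(a -> k); contrapositively O(¬k -> ¬a). Since O(¬k) holds, K gives O(¬a).
Premise 4 is O(w -> a); contrapositively O(¬a -> ¬w). Since O(¬a) holds, K gives O(¬w).
Premises 1, 7 do not contribute to this derivation.
So O(¬w) follows.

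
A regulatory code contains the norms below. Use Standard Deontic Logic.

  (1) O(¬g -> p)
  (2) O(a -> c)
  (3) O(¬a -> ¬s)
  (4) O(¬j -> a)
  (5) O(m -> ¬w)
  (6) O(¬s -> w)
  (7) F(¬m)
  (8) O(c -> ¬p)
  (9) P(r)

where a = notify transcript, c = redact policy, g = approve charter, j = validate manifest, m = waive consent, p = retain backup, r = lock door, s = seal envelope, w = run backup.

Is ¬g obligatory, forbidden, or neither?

F(¬m) at premise 7 means O(m).
From O(m) and premise 5, O(m -> ¬w), we obtain O(¬w).
Premise 6, O(¬s -> w), contraposes to O(¬w -> s); with O(¬w) we get O(s).
Premise 3, O(¬a -> ¬s), contraposes to O(s -> a); with O(s) we get O(a).
From O(a) and premise 2, O(a -> c), we obtain O(c).
Premise 8 is O(c -> ¬p); since O(c), deontic closure gives O(¬p).
Premise 1 is O(¬g -> p); contrapositively O(¬p -> g). Since O(¬p) holds, K gives O(g).
Premises 4, 9 do not contribute to this derivation.
Thus O(g), which is F(¬g): ¬g is forbidden.

Forbidden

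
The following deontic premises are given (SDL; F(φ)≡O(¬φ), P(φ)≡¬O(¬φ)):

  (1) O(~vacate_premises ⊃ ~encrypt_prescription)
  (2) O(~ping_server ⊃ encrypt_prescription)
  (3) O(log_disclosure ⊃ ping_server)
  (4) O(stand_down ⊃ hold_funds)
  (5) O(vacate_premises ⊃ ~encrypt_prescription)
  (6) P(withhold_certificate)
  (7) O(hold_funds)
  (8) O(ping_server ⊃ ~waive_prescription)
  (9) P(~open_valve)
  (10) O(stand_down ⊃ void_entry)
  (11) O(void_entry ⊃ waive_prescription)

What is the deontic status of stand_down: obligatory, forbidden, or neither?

By case analysis on ~vacate_premises: premise 1 gives O(~vacate_premises ⊃ ~encrypt_prescription) and premise 5 gives O(vacate_premises ⊃ ~encrypt_prescription), so O(~encrypt_prescription) either way.
Premise 2 is O(~ping_server ⊃ encrypt_prescription); contrapositively O(~encrypt_prescription ⊃ ping_server). Since O(~encrypt_prescription) holds, K gives O(ping_server).
From O(ping_server) and premise 8, O(ping_server ⊃ ~waive_prescription), we obtain O(~waive_prescription).
Premise 11, O(void_entry ⊃ waive_prescription), contraposes to O(~waive_prescription ⊃ ~void_entry); with O(~waive_prescription) we get O(~void_entry).
Premise 10, O(stand_down ⊃ void_entry), contraposes to O(~void_entry ⊃ ~stand_down); with O(~void_entry) we get O(~stand_down).
Premises 3, 4, 6, 7, 9 do not contribute to this derivation.
Thus O(~stand_down), which is F(stand_down): stand_down is forbidden.

Forbidden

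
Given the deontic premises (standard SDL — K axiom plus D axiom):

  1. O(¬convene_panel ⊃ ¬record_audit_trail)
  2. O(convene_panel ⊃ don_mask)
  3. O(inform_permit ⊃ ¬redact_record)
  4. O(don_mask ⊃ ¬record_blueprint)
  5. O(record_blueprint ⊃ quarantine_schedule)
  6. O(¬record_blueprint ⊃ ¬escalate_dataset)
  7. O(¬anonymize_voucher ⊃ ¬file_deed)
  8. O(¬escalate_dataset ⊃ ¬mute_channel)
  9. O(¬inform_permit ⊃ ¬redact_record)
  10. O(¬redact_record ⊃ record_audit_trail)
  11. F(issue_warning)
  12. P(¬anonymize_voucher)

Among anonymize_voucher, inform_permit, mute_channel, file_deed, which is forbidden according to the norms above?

Premises 3 and 9 cover both cases: O(inform_permit ⊃ ¬redact_record) and O(¬inform_permit ⊃ ¬redact_record). Since inform_permit ∨ ¬inform_permit is a tautology, O(¬redact_record) follows.
Premise 10 is O(¬redact_record ⊃ record_audit_trail); since O(¬redact_record), deontic closure gives O(record_audit_trail).
Premise 1 is O(¬convene_panel ⊃ ¬record_audit_trail); contrapositively O(record_audit_trail ⊃ convene_panel). Since O(record_audit_trail) holds, K gives O(convene_panel).
With premise 2, O(convene_panel ⊃ don_mask), the K-axiom yields O(don_mask).
With premise 4, O(don_mask ⊃ ¬record_blueprint), the K-axiom yields O(¬record_blueprint).
Premise 6 is O(¬record_blueprint ⊃ ¬escalate_dataset); since O(¬record_blueprint), deontic closure gives O(¬escalate_dataset).
With premise 8, O(¬escalate_dataset ⊃ ¬mute_channel), the K-axiom yields O(¬mute_channel).
So O(¬mute_channel) holds, i.e. mute_channel is forbidden. None of the other listed options is forbidden under the premises.

mute_channel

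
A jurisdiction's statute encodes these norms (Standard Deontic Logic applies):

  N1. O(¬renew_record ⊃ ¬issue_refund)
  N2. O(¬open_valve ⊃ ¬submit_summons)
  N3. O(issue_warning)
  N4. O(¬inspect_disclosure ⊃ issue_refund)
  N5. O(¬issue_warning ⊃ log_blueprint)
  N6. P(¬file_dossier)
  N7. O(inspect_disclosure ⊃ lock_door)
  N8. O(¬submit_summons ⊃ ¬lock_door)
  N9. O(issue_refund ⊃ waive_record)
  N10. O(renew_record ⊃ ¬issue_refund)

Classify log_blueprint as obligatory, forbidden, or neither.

Premise 5 is O(¬issue_warning ⊃ log_blueprint), but O(¬issue_warning) is not derivable from the premises, so it does not yield O(log_blueprint).
No premise or chain of K-axiom applications forces O(log_blueprint), and none forces O(¬log_blueprint). So log_blueprint is neither obligatory nor forbidden under these norms.

Neither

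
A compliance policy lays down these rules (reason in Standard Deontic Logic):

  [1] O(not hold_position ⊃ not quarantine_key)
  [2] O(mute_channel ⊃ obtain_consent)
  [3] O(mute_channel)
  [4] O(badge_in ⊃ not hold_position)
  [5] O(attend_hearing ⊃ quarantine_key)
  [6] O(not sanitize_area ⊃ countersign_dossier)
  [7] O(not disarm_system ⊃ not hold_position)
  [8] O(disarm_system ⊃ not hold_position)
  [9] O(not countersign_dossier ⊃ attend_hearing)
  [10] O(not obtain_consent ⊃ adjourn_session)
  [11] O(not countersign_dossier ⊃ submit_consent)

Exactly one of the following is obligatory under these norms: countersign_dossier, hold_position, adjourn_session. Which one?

countersign_dossier

By case analysis on disarm_system: premise 8 gives O(disarm_system ⊃ not hold_position) and premise 7 gives O(not disarm_system ⊃ not hold_position), so O(not hold_position) either way.
Premise 1 is O(not hold_position ⊃ not quarantine_key); since O(not hold_position), deontic closure gives O(not quarantine_key).
Premise 5 is O(attend_hearing ⊃ quarantine_key); contrapositively O(not quarantine_key ⊃ not attend_hearing). Since O(not quarantine_key) holds, K gives O(not attend_hearing).
Premise 9 is O(not countersign_dossier ⊃ attend_hearing); contrapositively O(not attend_hearing ⊃ countersign_dossier). Since O(not attend_hearing) holds, K gives O(countersign_dossier).
So O(countersign_dossier) holds — countersign_dossier is obligatory. None of the other listed options is made obligatory by any chain of premises.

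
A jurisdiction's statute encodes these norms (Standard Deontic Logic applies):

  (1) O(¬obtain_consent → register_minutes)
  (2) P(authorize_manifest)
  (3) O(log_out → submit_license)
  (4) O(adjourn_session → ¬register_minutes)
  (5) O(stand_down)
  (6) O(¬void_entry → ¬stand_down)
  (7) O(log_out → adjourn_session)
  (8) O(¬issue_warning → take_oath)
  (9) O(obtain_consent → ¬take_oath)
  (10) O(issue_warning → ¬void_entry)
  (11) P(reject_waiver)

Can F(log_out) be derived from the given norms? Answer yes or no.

Premise 5 states O(stand_down) outright.
The contrapositive of premise 6 (O(¬void_entry → ¬stand_down)) is O(stand_down → void_entry), and O(stand_down) is already established, so O(void_entry).
Premise 10 is O(issue_warning → ¬void_entry); contrapositively O(void_entry → ¬issue_warning). Since O(void_entry) holds, K gives O(¬issue_warning).
Applying K to premise 8 (O(¬issue_warning → take_oath)) and O(¬issue_warning) yields O(take_oath).
Premise 9, O(obtain_consent → ¬take_oath), contraposes to O(take_oath → ¬obtain_consent); with O(take_oath) we get O(¬obtain_consent).
From O(¬obtain_consent) and premise 1, O(¬obtain_consent → register_minutes), we obtain O(register_minutes).
Premise 4 is O(adjourn_session → ¬register_minutes); contrapositively O(register_minutes → ¬adjourn_session). Since O(register_minutes) holds, K gives O(¬adjourn_session).
Premise 7, O(log_out → adjourn_session), contraposes to O(¬adjourn_session → ¬log_out); with O(¬adjourn_session) we get O(¬log_out).
Premises 2, 3, 11 do not contribute to this derivation.
So O(¬log_out) holds, i.e. F(log_out). The claim follows.

Yes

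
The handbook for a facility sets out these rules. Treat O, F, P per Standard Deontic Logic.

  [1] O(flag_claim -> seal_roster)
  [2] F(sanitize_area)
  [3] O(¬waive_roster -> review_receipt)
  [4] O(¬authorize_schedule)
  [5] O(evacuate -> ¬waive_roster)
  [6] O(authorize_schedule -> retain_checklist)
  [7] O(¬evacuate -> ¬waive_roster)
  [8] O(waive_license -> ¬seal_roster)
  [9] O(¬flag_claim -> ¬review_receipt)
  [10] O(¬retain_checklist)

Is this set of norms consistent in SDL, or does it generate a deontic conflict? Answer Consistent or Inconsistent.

Consistent

Premise 6 is O(authorize_schedule -> retain_checklist), but O(authorize_schedule) is not derivable from the premises, so it does not yield O(retain_checklist).
So O(retain_checklist) is not derivable, and the apparent clash with O(¬retain_checklist) does not arise.
A world satisfying every obligation exists (e.g. authorize_schedule=false, evacuate=false, flag_claim=true, retain_checklist=false, review_receipt=true, sanitize_area=false, seal_roster=true, waive_license=false, waive_roster=false); no atom is both obligatory and forbidden, so the set is consistent.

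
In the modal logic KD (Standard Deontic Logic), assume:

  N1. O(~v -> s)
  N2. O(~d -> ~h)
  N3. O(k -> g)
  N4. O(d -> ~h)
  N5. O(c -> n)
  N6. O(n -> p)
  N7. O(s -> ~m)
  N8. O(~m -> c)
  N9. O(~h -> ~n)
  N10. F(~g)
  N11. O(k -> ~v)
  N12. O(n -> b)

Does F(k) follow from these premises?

Yes

Premises 4 and 2 are O(d -> ~h) and O(~d -> ~h); every ideal world satisfies d or ~d, so in either case ~h holds — hence O(~h).
Applying K to premise 9 (O(~h -> ~n)) and O(~h) yields O(~n).
Premise 5 is O(c -> n); contrapositively O(~n -> ~c). Since O(~n) holds, K gives O(~c).
The contrapositive of premise 8 (O(~m -> c)) is O(~c -> m), and O(~c) is already established, so O(m).
The contrapositive of premise 7 (O(s -> ~m)) is O(m -> ~s), and O(m) is already established, so O(~s).
Premise 1 is O(~v -> s); contrapositively O(~s -> v). Since O(~s) holds, K gives O(v).
Premise 11 is O(k -> ~v); contrapositively O(v -> ~k). Since O(v) holds, K gives O(~k).
Premises 3, 6, 10, 12 do not contribute to this derivation.
So O(~k) holds, i.e. F(k). The claim follows.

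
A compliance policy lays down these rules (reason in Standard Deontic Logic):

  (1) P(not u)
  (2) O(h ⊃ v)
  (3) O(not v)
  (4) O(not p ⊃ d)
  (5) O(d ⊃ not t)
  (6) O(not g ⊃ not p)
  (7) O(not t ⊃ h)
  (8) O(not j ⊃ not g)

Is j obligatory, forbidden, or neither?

Obligatory

From premise 3 we have O(not v).
Premise 2, O(h ⊃ v), contraposes to O(not v ⊃ not h); with O(not v) we get O(not h).
Premise 7 is O(not t ⊃ h); contrapositively O(not h ⊃ t). Since O(not h) holds, K gives O(t).
Premise 5, O(d ⊃ not t), contraposes to O(t ⊃ not d); with O(t) we get O(not d).
The contrapositive of premise 4 (O(not p ⊃ d)) is O(not d ⊃ p), and O(not d) is already established, so O(p).
Premise 6 is O(not g ⊃ not p); contrapositively O(p ⊃ g). Since O(p) holds, K gives O(g).
The contrapositive of premise 8 (O(not j ⊃ not g)) is O(g ⊃ j), and O(g) is already established, so O(j).
Premise 1 does not contribute to this derivation.
Hence j is obligatory.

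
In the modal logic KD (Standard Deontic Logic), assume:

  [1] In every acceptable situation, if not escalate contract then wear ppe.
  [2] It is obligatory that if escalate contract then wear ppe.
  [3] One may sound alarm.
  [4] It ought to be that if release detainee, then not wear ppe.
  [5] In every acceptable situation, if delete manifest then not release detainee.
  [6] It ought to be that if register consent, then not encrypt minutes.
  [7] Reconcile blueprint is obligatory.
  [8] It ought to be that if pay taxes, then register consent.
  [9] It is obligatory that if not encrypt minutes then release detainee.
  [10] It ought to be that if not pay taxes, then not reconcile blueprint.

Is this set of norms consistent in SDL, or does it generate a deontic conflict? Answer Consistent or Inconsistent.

Inconsistent

Premises 2 and 1 are O(escalate_contract → wear_ppe) and O(¬escalate_contract → wear_ppe); every ideal world satisfies escalate_contract or ¬escalate_contract, so in either case wear_ppe holds — hence O(wear_ppe).
Premise 4 is O(release_detainee → ¬wear_ppe); contrapositively O(wear_ppe → ¬release_detainee). Since O(wear_ppe) holds, K gives O(¬release_detainee).
Premise 9 is O(¬encrypt_minutes → release_detainee); contrapositively O(¬release_detainee → encrypt_minutes). Since O(¬release_detainee) holds, K gives O(encrypt_minutes).
Premise 6 is O(register_consent → ¬encrypt_minutes); contrapositively O(encrypt_minutes → ¬register_consent). Since O(encrypt_minutes) holds, K gives O(¬register_consent).
Premise 8, O(pay_taxes → register_consent), contraposes to O(¬register_consent → ¬pay_taxes); with O(¬register_consent) we get O(¬pay_taxes).
Premise 10 is O(¬pay_taxes → ¬reconcile_blueprint); since O(¬pay_taxes), deontic closure gives O(¬reconcile_blueprint).
But premise 7 directly asserts O(reconcile_blueprint).
We now have both O(¬reconcile_blueprint) and O(reconcile_blueprint) — reconcile_blueprint is simultaneously obligatory and forbidden, violating the D-axiom.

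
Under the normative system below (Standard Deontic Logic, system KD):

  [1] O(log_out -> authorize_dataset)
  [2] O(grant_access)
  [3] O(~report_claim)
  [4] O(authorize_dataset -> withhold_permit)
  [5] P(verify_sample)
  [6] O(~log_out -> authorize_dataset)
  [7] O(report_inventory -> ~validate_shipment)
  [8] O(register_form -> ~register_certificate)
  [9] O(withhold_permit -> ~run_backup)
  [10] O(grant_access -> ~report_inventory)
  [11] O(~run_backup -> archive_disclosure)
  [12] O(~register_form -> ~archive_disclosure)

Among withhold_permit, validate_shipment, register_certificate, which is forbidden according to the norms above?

register_certificate

Premises 1 and 6 are O(log_out -> authorize_dataset) and O(~log_out -> authorize_dataset); every ideal world satisfies log_out or ~log_out, so in either case authorize_dataset holds — hence O(authorize_dataset).
Premise 4 is O(authorize_dataset -> withhold_permit); since O(authorize_dataset), deontic closure gives O(withhold_permit).
Applying K to premise 9 (O(withhold_permit -> ~run_backup)) and O(withhold_permit) yields O(~run_backup).
Applying K to premise 11 (O(~run_backup -> archive_disclosure)) and O(~run_backup) yields O(archive_disclosure).
Premise 12 is O(~register_form -> ~archive_disclosure); contrapositively O(archive_disclosure -> register_form). Since O(archive_disclosure) holds, K gives O(register_form).
Applying K to premise 8 (O(register_form -> ~register_certificate)) and O(register_form) yields O(~register_certificate).
So O(~register_certificate) holds, i.e. register_certificate is forbidden. None of the other listed options is forbidden under the premises.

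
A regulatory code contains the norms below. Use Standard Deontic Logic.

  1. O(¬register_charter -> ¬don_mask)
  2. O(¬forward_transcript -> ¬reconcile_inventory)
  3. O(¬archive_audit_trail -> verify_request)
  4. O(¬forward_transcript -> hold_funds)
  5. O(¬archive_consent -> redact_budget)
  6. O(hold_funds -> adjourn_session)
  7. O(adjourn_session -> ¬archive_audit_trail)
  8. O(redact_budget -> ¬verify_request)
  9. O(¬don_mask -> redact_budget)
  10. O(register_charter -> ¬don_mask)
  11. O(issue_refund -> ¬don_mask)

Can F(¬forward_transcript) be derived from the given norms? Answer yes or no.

Premises 10 and 1 cover both cases: O(register_charter -> ¬don_mask) and O(¬register_charter -> ¬don_mask). Since register_charter ∨ ¬register_charter is a tautology, O(¬don_mask) follows.
Premise 9 is O(¬don_mask -> redact_budget); since O(¬don_mask), deontic closure gives O(redact_budget).
With premise 8, O(redact_budget -> ¬verify_request), the K-axiom yields O(¬verify_request).
Premise 3 is O(¬archive_audit_trail -> verify_request); contrapositively O(¬verify_request -> archive_audit_trail). Since O(¬verify_request) holds, K gives O(archive_audit_trail).
Premise 7 is O(adjourn_session -> ¬archive_audit_trail); contrapositively O(archive_audit_trail -> ¬adjourn_session). Since O(archive_audit_trail) holds, K gives O(¬adjourn_session).
The contrapositive of premise 6 (O(hold_funds -> adjourn_session)) is O(¬adjourn_session -> ¬hold_funds), and O(¬adjourn_session) is already established, so O(¬hold_funds).
Premise 4 is O(¬forward_transcript -> hold_funds); contrapositively O(¬hold_funds -> forward_transcript). Since O(¬hold_funds) holds, K gives O(forward_transcript).
Premises 2, 5, 11 do not contribute to this derivation.
So O(forward_transcript) holds, i.e. F(¬forward_transcript). The claim follows.

Yes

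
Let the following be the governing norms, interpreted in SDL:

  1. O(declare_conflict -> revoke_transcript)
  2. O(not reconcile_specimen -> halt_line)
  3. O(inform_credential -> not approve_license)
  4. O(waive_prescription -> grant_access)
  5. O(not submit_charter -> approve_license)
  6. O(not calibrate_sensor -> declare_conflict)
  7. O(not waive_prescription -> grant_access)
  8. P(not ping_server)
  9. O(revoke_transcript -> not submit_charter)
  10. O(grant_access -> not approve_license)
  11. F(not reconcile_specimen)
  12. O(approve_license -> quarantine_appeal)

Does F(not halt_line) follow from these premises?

Premise 2 is O(not reconcile_specimen -> halt_line), but O(not reconcile_specimen) is not derivable from the premises, so it does not yield O(halt_line).
No other premise forces O(halt_line). An ideal world satisfying every premise can still have not halt_line true, so F(not halt_line) is not derivable.

No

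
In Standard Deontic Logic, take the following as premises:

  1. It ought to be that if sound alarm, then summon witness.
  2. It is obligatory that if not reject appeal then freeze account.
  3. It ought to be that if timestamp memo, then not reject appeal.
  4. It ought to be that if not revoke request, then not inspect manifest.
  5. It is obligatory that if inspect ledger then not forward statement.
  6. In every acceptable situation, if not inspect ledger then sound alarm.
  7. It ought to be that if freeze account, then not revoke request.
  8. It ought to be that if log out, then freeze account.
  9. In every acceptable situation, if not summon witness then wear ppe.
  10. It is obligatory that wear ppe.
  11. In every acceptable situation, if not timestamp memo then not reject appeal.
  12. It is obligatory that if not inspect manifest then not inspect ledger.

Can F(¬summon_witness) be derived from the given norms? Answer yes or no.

Yes

Premises 3 and 11 are O(timestamp_memo → ¬reject_appeal) and O(¬timestamp_memo → ¬reject_appeal); every ideal world satisfies timestamp_memo or ¬timestamp_memo, so in either case ¬reject_appeal holds — hence O(¬reject_appeal).
Applying K to premise 2 (O(¬reject_appeal → freeze_account)) and O(¬reject_appeal) yields O(freeze_account).
From O(freeze_account) and premise 7, O(freeze_account → ¬revoke_request), we obtain O(¬revoke_request).
Applying K to premise 4 (O(¬revoke_request → ¬inspect_manifest)) and O(¬revoke_request) yields O(¬inspect_manifest).
From O(¬inspect_manifest) and premise 12, O(¬inspect_manifest → ¬inspect_ledger), we obtain O(¬inspect_ledger).
Premise 6 is O(¬inspect_ledger → sound_alarm); since O(¬inspect_ledger), deontic closure gives O(sound_alarm).
From O(sound_alarm) and premise 1, O(sound_alarm → summon_witness), we obtain O(summon_witness).
Premises 5, 8, 9, 10 do not contribute to this derivation.
So O(summon_witness) holds, i.e. F(¬summon_witness). The claim follows.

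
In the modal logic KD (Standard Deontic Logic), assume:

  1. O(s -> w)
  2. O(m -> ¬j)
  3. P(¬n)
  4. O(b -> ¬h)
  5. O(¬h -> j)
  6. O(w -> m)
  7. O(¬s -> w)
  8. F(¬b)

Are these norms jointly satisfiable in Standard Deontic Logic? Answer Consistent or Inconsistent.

Inconsistent

Premises 7 and 1 cover both cases: O(¬s -> w) and O(s -> w). Since ¬s ∨ s is a tautology, O(w) follows.
Applying K to premise 6 (O(w -> m)) and O(w) yields O(m).
With premise 2, O(m -> ¬j), the K-axiom yields O(¬j).
Premise 5, O(¬h -> j), contraposes to O(¬j -> h); with O(¬j) we get O(h).
The contrapositive of premise 4 (O(b -> ¬h)) is O(h -> ¬b), and O(h) is already established, so O(¬b).
However, F(¬b) at premise 8 amounts to O(b).
We now have both O(¬b) and O(b) — b is simultaneously obligatory and forbidden, violating the D-axiom.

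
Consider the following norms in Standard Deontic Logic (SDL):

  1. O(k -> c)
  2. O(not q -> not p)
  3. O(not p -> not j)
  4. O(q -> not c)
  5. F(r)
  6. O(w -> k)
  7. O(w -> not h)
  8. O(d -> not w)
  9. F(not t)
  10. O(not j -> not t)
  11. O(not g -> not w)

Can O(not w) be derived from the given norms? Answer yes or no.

Yes

F(not t) at premise 9 means O(t).
Premise 10, O(not j -> not t), contraposes to O(t -> j); with O(t) we get O(j).
Premise 3 is O(not p -> not j); contrapositively O(j -> p). Since O(j) holds, K gives O(p).
The contrapositive of premise 2 (O(not q -> not p)) is O(p -> q), and O(p) is already established, so O(q).
Applying K to premise 4 (O(q -> not c)) and O(q) yields O(not c).
Premise 1 is O(k -> c); contrapositively O(not c -> not k). Since O(not c) holds, K gives O(not k).
The contrapositive of premise 6 (O(w -> k)) is O(not k -> not w), and O(not k) is already established, so O(not w).
Premises 5, 7, 8, 11 do not contribute to this derivation.
So O(not w) follows.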